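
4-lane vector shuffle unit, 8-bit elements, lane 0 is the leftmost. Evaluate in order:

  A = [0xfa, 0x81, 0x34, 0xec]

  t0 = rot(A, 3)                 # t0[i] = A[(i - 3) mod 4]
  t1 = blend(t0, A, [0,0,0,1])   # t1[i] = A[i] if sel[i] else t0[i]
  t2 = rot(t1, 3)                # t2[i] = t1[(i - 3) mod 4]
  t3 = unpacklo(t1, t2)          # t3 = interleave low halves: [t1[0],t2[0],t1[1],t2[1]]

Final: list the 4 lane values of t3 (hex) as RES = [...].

RES = [0x81, 0x34, 0x34, 0xec]

t0 = [0x81, 0x34, 0xec, 0xfa]
t1 = [0x81, 0x34, 0xec, 0xec]
t2 = [0x34, 0xec, 0xec, 0x81]
t3 = [0x81, 0x34, 0x34, 0xec]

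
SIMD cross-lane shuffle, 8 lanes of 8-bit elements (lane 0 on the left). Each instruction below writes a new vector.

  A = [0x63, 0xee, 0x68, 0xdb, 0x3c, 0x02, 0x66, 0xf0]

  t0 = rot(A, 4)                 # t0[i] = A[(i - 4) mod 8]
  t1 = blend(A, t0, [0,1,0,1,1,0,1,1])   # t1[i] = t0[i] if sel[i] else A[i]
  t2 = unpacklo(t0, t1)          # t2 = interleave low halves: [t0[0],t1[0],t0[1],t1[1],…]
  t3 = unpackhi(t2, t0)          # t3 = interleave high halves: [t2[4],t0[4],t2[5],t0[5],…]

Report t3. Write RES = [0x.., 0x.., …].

RES = [0x66, 0x63, 0x68, 0xee, 0xf0, 0x68, 0xf0, 0xdb]

→ t0 |3c|02|66|f0|63|ee|68|db|
→ t1 |63|02|68|f0|63|02|68|db|
→ t2 |3c|63|02|02|66|68|f0|f0|
→ t3 |66|63|68|ee|f0|68|f0|db|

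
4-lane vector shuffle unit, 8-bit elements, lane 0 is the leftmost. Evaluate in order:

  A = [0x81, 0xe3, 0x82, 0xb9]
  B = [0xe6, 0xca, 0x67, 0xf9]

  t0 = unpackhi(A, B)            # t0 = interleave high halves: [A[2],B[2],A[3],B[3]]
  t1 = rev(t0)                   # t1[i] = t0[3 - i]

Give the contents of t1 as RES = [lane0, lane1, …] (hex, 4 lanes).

RES = [ 0xf9  0xb9  0x67  0x82 ]

t0 = [0x82, 0x67, 0xb9, 0xf9]
t1 = [0xf9, 0xb9, 0x67, 0x82]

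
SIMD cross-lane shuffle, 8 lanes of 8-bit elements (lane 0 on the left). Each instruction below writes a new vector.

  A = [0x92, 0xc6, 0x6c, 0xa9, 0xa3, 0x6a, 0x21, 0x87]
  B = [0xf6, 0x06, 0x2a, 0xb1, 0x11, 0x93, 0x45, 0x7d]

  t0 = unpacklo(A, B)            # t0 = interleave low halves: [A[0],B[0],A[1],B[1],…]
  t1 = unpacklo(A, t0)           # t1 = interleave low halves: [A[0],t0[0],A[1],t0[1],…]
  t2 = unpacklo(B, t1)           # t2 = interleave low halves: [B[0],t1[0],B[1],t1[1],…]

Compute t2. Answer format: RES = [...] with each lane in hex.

RES = [ 0xf6  0x92  0x06  0x92  0x2a  0xc6  0xb1  0xf6 ]

t0 = [0x92, 0xf6, 0xc6, 0x06, 0x6c, 0x2a, 0xa9, 0xb1]
t1 = [0x92, 0x92, 0xc6, 0xf6, 0x6c, 0xc6, 0xa9, 0x06]
t2 = [0xf6, 0x92, 0x06, 0x92, 0x2a, 0xc6, 0xb1, 0xf6]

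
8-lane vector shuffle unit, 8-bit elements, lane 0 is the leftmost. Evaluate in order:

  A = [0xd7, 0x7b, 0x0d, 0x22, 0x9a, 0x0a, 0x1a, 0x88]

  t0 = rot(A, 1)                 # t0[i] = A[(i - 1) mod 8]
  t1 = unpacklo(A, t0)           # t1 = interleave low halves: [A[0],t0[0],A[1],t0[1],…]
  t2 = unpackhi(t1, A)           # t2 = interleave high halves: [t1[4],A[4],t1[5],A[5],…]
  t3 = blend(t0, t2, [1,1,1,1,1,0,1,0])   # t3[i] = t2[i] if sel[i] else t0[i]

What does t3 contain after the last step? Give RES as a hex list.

RES = [0x0d, 0x9a, 0x7b, 0x0a, 0x22, 0x9a, 0x0d, 0x1a]

  t0: 88 d7 7b 0d 22 9a 0a 1a
  t1: d7 88 7b d7 0d 7b 22 0d
  t2: 0d 9a 7b 0a 22 1a 0d 88
  t3: 0d 9a 7b 0a 22 9a 0d 1a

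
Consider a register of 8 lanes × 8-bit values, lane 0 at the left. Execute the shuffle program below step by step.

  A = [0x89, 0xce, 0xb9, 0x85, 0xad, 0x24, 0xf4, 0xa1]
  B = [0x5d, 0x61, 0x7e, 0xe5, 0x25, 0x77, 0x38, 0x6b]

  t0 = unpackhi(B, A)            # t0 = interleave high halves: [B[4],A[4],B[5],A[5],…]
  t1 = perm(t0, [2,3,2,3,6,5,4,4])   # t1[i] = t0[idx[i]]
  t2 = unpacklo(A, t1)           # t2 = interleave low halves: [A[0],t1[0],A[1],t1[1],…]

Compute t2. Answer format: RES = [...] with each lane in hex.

RES = [0x89, 0x77, 0xce, 0x24, 0xb9, 0x77, 0x85, 0x24]

t0 = [0x25, 0xad, 0x77, 0x24, 0x38, 0xf4, 0x6b, 0xa1]
t1 = [0x77, 0x24, 0x77, 0x24, 0x6b, 0xf4, 0x38, 0x38]
t2 = [0x89, 0x77, 0xce, 0x24, 0xb9, 0x77, 0x85, 0x24]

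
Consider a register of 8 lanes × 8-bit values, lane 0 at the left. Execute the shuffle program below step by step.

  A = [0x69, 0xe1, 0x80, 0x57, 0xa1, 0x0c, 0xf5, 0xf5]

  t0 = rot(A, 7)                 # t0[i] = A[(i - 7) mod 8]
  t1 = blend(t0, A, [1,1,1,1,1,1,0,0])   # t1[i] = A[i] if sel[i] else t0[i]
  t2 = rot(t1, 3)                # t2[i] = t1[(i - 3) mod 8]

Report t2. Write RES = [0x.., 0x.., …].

  t0: e1 80 57 a1 0c f5 f5 69
  t1: 69 e1 80 57 a1 0c f5 69
  t2: 0c f5 69 69 e1 80 57 a1

RES = [0x0c, 0xf5, 0x69, 0x69, 0xe1, 0x80, 0x57, 0xa1]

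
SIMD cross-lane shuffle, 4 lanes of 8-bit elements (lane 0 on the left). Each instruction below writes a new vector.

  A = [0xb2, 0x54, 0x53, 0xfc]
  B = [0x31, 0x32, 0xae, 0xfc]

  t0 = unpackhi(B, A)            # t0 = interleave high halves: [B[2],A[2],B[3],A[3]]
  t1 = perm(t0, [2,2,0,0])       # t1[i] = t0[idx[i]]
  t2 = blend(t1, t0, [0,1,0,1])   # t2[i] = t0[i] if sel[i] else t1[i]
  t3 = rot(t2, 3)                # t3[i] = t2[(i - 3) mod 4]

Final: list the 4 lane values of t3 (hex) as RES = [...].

RES = [0x53, 0xae, 0xfc, 0xfc]

  t0: ae 53 fc fc
  t1: fc fc ae ae
  t2: fc 53 ae fc
  t3: 53 ae fc fc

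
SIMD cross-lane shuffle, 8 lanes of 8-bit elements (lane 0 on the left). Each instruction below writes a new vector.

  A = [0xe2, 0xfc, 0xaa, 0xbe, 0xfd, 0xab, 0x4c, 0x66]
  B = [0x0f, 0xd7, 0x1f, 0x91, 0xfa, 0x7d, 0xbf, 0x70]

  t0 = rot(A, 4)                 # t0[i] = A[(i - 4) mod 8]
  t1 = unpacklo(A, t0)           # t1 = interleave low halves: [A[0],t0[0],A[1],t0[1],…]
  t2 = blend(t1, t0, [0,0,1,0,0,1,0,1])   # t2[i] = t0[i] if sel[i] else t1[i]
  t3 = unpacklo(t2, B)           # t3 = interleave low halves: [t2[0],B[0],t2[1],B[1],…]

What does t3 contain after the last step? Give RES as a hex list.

RES = [ 0xe2  0x0f  0xfd  0xd7  0x4c  0x1f  0xab  0x91 ]

→ t0 |fd|ab|4c|66|e2|fc|aa|be|
→ t1 |e2|fd|fc|ab|aa|4c|be|66|
→ t2 |e2|fd|4c|ab|aa|fc|be|be|
→ t3 |e2|0f|fd|d7|4c|1f|ab|91|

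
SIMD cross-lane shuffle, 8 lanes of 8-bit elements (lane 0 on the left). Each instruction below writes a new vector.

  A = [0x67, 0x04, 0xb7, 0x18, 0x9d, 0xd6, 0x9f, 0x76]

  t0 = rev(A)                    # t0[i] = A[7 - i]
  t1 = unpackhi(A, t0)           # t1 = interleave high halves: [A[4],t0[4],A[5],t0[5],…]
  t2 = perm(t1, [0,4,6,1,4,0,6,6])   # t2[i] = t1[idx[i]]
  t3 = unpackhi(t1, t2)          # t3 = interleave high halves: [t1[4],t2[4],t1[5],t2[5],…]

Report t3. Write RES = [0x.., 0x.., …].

t0 = [0x76, 0x9f, 0xd6, 0x9d, 0x18, 0xb7, 0x04, 0x67]
t1 = [0x9d, 0x18, 0xd6, 0xb7, 0x9f, 0x04, 0x76, 0x67]
t2 = [0x9d, 0x9f, 0x76, 0x18, 0x9f, 0x9d, 0x76, 0x76]
t3 = [0x9f, 0x9f, 0x04, 0x9d, 0x76, 0x76, 0x67, 0x76]

RES = [0x9f, 0x9f, 0x04, 0x9d, 0x76, 0x76, 0x67, 0x76]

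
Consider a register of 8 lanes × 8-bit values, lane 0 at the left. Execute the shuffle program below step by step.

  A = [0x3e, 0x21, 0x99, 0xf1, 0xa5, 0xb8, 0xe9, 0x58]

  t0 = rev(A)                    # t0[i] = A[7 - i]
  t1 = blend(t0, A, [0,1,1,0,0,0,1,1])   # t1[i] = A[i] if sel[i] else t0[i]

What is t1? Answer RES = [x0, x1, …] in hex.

RES = [ 0x58  0x21  0x99  0xa5  0xf1  0x99  0xe9  0x58 ]

t0 = [0x58, 0xe9, 0xb8, 0xa5, 0xf1, 0x99, 0x21, 0x3e]
t1 = [0x58, 0x21, 0x99, 0xa5, 0xf1, 0x99, 0xe9, 0x58]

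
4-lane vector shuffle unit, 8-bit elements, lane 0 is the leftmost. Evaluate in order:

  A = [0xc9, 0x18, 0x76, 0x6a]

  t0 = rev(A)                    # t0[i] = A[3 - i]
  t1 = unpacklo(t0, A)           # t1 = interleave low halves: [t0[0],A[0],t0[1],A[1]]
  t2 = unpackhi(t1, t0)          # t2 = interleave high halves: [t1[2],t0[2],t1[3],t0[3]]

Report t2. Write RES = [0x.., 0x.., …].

→ t0 |6a|76|18|c9|
→ t1 |6a|c9|76|18|
→ t2 |76|18|18|c9|

RES = [ 0x76  0x18  0x18  0xc9 ]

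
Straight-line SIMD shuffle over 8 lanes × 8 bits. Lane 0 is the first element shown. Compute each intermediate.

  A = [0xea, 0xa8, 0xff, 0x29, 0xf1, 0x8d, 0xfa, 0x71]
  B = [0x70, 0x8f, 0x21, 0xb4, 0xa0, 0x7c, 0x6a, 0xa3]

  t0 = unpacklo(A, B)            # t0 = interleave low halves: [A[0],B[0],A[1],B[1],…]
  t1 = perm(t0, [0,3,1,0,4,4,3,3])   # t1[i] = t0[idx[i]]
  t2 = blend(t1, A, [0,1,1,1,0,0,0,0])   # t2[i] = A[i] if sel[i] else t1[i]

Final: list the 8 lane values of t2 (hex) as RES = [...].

RES = [ 0xea  0xa8  0xff  0x29  0xff  0xff  0x8f  0x8f ]

  t0: ea 70 a8 8f ff 21 29 b4
  t1: ea 8f 70 ea ff ff 8f 8f
  t2: ea a8 ff 29 ff ff 8f 8f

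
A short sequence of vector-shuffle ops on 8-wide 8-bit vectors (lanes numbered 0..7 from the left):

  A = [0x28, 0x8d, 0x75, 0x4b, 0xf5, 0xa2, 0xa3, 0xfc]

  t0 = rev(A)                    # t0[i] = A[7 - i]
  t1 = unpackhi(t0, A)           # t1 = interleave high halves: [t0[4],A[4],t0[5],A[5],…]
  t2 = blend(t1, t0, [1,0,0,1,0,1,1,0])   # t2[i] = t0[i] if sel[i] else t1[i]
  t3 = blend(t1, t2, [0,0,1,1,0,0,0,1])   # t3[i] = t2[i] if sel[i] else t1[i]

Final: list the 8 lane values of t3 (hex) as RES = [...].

RES = [ 0x4b  0xf5  0x75  0xf5  0x8d  0xa3  0x28  0xfc ]

→ t0 |fc|a3|a2|f5|4b|75|8d|28|
→ t1 |4b|f5|75|a2|8d|a3|28|fc|
→ t2 |fc|f5|75|f5|8d|75|8d|fc|
→ t3 |4b|f5|75|f5|8d|a3|28|fc|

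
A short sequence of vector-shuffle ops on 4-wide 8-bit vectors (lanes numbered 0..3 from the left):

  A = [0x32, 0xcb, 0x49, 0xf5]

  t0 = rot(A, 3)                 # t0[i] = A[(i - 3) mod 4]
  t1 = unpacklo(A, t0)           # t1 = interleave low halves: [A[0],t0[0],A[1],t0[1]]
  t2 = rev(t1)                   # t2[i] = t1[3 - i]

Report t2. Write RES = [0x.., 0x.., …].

  t0: cb 49 f5 32
  t1: 32 cb cb 49
  t2: 49 cb cb 32

RES = [ 0x49  0xcb  0xcb  0x32 ]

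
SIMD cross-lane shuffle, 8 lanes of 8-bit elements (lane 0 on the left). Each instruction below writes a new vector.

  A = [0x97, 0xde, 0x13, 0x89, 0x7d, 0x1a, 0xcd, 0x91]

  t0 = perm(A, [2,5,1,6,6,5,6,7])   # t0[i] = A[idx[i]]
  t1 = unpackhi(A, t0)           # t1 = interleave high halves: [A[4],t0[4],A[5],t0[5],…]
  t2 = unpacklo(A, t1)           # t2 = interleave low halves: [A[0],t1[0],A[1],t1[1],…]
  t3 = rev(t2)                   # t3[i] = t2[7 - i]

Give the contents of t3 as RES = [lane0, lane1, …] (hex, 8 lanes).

RES = [ 0x1a  0x89  0x1a  0x13  0xcd  0xde  0x7d  0x97 ]

→ t0 |13|1a|de|cd|cd|1a|cd|91|
→ t1 |7d|cd|1a|1a|cd|cd|91|91|
→ t2 |97|7d|de|cd|13|1a|89|1a|
→ t3 |1a|89|1a|13|cd|de|7d|97|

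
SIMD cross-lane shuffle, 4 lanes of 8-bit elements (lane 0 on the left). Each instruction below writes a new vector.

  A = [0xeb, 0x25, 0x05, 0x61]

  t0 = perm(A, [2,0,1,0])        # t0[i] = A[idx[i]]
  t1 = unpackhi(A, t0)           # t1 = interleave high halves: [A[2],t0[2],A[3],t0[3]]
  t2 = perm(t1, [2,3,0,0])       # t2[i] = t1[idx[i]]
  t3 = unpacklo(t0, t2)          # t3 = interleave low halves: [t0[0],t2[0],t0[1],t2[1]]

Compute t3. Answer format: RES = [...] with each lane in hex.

t0 = [0x05, 0xeb, 0x25, 0xeb]
t1 = [0x05, 0x25, 0x61, 0xeb]
t2 = [0x61, 0xeb, 0x05, 0x05]
t3 = [0x05, 0x61, 0xeb, 0xeb]

RES = [ 0x05  0x61  0xeb  0xeb ]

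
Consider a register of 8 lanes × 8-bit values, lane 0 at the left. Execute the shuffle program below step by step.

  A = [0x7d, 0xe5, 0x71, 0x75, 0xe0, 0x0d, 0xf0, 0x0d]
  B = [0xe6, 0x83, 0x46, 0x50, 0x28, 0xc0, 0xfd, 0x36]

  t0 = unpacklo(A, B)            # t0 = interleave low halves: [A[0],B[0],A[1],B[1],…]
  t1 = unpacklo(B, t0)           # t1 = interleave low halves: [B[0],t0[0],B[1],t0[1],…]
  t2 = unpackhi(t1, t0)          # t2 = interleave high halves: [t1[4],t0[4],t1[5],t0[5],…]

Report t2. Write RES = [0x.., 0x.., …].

RES = [ 0x46  0x71  0xe5  0x46  0x50  0x75  0x83  0x50 ]

t0 = [0x7d, 0xe6, 0xe5, 0x83, 0x71, 0x46, 0x75, 0x50]
t1 = [0xe6, 0x7d, 0x83, 0xe6, 0x46, 0xe5, 0x50, 0x83]
t2 = [0x46, 0x71, 0xe5, 0x46, 0x50, 0x75, 0x83, 0x50]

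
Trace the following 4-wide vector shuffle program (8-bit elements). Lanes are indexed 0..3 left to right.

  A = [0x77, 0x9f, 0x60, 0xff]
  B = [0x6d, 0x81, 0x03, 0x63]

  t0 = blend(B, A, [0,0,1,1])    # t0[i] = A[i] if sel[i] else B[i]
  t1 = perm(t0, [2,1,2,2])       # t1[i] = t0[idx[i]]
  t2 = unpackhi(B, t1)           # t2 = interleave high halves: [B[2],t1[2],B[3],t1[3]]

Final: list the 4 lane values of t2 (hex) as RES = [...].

  t0: 6d 81 60 ff
  t1: 60 81 60 60
  t2: 03 60 63 60

RES = [ 0x03  0x60  0x63  0x60 ]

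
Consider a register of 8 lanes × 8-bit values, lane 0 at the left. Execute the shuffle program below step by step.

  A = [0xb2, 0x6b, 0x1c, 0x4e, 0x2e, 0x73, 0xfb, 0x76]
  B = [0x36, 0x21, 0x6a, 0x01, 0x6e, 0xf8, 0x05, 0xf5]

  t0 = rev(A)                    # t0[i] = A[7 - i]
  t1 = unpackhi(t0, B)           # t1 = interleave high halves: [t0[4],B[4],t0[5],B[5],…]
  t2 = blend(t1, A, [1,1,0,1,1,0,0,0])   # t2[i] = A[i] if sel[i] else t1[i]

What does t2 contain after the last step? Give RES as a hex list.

RES = [ 0xb2  0x6b  0x1c  0x4e  0x2e  0x05  0xb2  0xf5 ]

t0 = [0x76, 0xfb, 0x73, 0x2e, 0x4e, 0x1c, 0x6b, 0xb2]
t1 = [0x4e, 0x6e, 0x1c, 0xf8, 0x6b, 0x05, 0xb2, 0xf5]
t2 = [0xb2, 0x6b, 0x1c, 0x4e, 0x2e, 0x05, 0xb2, 0xf5]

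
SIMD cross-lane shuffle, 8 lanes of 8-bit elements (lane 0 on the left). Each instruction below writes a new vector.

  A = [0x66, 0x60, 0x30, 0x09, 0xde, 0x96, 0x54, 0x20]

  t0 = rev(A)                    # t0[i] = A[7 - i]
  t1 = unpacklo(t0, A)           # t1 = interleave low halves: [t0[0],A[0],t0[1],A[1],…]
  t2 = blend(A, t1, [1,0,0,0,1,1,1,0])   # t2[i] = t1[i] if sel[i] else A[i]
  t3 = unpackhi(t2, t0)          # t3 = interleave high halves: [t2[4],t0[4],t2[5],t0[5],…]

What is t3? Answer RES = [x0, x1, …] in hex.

RES = [ 0x96  0x09  0x30  0x30  0xde  0x60  0x20  0x66 ]

→ t0 |20|54|96|de|09|30|60|66|
→ t1 |20|66|54|60|96|30|de|09|
→ t2 |20|60|30|09|96|30|de|20|
→ t3 |96|09|30|30|de|60|20|66|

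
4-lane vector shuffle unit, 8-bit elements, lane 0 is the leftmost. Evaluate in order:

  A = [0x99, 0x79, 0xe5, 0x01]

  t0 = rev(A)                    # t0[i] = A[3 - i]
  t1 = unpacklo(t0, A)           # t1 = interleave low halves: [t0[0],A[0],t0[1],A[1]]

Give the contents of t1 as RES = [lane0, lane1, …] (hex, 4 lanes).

t0 = [0x01, 0xe5, 0x79, 0x99]
t1 = [0x01, 0x99, 0xe5, 0x79]

RES = [0x01, 0x99, 0xe5, 0x79]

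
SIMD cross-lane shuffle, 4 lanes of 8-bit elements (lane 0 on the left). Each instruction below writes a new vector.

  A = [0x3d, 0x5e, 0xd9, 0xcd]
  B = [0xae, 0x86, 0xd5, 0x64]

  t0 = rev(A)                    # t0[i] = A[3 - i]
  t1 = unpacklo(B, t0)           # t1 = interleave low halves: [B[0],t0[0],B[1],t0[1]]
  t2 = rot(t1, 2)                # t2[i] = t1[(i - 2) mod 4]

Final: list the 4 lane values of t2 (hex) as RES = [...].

RES = [ 0x86  0xd9  0xae  0xcd ]

t0 = [0xcd, 0xd9, 0x5e, 0x3d]
t1 = [0xae, 0xcd, 0x86, 0xd9]
t2 = [0x86, 0xd9, 0xae, 0xcd]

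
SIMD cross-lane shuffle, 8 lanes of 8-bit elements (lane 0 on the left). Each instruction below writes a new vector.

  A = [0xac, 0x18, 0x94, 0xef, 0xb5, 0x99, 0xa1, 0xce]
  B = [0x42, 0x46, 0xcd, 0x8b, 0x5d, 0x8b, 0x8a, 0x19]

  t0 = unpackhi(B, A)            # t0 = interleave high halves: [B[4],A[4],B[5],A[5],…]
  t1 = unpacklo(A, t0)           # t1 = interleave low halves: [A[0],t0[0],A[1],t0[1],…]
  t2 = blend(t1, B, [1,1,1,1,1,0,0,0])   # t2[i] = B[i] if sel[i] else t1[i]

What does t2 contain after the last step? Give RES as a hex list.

RES = [0x42, 0x46, 0xcd, 0x8b, 0x5d, 0x8b, 0xef, 0x99]

t0 = [0x5d, 0xb5, 0x8b, 0x99, 0x8a, 0xa1, 0x19, 0xce]
t1 = [0xac, 0x5d, 0x18, 0xb5, 0x94, 0x8b, 0xef, 0x99]
t2 = [0x42, 0x46, 0xcd, 0x8b, 0x5d, 0x8b, 0xef, 0x99]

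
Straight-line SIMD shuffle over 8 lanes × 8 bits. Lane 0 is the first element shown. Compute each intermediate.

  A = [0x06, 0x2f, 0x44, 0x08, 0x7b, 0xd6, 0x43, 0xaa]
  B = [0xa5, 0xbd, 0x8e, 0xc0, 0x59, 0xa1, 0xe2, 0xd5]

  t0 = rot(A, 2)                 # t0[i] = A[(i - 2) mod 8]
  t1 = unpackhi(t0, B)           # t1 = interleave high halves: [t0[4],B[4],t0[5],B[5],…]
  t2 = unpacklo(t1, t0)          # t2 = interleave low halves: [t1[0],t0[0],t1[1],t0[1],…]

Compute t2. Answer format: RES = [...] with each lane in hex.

RES = [0x44, 0x43, 0x59, 0xaa, 0x08, 0x06, 0xa1, 0x2f]

  t0: 43 aa 06 2f 44 08 7b d6
  t1: 44 59 08 a1 7b e2 d6 d5
  t2: 44 43 59 aa 08 06 a1 2f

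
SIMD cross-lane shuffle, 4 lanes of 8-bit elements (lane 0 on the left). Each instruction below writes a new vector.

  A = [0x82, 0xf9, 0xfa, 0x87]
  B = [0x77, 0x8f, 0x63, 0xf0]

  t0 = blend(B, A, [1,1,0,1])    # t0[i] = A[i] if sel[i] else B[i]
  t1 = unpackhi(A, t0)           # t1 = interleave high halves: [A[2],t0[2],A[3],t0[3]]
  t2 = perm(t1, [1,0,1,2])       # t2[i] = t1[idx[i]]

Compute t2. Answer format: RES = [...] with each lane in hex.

→ t0 |82|f9|63|87|
→ t1 |fa|63|87|87|
→ t2 |63|fa|63|87|

RES = [ 0x63  0xfa  0x63  0x87 ]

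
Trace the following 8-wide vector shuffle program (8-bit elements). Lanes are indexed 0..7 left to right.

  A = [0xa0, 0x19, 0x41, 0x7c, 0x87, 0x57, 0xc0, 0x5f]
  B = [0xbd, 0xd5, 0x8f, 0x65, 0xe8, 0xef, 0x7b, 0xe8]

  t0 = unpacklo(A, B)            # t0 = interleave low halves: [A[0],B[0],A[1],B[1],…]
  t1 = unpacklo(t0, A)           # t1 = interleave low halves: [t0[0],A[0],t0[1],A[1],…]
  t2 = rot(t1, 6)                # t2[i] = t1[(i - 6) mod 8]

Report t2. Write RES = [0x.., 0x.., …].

  t0: a0 bd 19 d5 41 8f 7c 65
  t1: a0 a0 bd 19 19 41 d5 7c
  t2: bd 19 19 41 d5 7c a0 a0

RES = [ 0xbd  0x19  0x19  0x41  0xd5  0x7c  0xa0  0xa0 ]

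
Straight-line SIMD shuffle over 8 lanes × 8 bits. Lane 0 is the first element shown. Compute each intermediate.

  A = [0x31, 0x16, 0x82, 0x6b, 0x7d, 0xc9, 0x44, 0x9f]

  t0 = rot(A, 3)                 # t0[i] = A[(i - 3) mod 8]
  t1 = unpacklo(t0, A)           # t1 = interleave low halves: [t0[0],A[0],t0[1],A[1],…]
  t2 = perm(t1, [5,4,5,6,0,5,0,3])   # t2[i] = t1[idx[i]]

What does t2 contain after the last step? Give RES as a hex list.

RES = [ 0x82  0x9f  0x82  0x31  0xc9  0x82  0xc9  0x16 ]

t0 = [0xc9, 0x44, 0x9f, 0x31, 0x16, 0x82, 0x6b, 0x7d]
t1 = [0xc9, 0x31, 0x44, 0x16, 0x9f, 0x82, 0x31, 0x6b]
t2 = [0x82, 0x9f, 0x82, 0x31, 0xc9, 0x82, 0xc9, 0x16]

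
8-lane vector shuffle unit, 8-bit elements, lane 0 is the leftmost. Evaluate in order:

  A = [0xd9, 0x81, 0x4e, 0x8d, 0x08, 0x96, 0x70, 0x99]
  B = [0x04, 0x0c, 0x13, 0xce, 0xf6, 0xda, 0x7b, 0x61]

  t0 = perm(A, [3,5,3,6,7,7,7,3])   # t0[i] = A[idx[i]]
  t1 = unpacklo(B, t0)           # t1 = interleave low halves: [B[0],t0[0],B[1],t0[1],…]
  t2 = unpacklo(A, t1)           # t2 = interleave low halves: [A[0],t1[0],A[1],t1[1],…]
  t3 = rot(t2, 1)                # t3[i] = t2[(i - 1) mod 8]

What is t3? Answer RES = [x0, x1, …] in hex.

→ t0 |8d|96|8d|70|99|99|99|8d|
→ t1 |04|8d|0c|96|13|8d|ce|70|
→ t2 |d9|04|81|8d|4e|0c|8d|96|
→ t3 |96|d9|04|81|8d|4e|0c|8d|

RES = [0x96, 0xd9, 0x04, 0x81, 0x8d, 0x4e, 0x0c, 0x8d]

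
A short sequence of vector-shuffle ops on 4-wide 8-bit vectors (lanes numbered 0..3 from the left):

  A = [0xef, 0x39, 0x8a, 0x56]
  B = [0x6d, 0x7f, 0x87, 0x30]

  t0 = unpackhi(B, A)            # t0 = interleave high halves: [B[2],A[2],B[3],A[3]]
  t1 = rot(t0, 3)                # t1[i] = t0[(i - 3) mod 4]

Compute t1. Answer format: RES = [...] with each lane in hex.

  t0: 87 8a 30 56
  t1: 8a 30 56 87

RES = [0x8a, 0x30, 0x56, 0x87]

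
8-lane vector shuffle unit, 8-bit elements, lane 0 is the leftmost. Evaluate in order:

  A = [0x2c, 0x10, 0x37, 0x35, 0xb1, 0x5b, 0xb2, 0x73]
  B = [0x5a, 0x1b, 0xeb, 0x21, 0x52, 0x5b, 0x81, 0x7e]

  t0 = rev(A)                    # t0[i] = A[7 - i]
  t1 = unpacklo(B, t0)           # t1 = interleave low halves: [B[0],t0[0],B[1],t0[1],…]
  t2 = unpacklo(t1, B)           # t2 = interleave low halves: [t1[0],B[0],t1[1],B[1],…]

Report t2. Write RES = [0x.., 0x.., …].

RES = [0x5a, 0x5a, 0x73, 0x1b, 0x1b, 0xeb, 0xb2, 0x21]

t0 = [0x73, 0xb2, 0x5b, 0xb1, 0x35, 0x37, 0x10, 0x2c]
t1 = [0x5a, 0x73, 0x1b, 0xb2, 0xeb, 0x5b, 0x21, 0xb1]
t2 = [0x5a, 0x5a, 0x73, 0x1b, 0x1b, 0xeb, 0xb2, 0x21]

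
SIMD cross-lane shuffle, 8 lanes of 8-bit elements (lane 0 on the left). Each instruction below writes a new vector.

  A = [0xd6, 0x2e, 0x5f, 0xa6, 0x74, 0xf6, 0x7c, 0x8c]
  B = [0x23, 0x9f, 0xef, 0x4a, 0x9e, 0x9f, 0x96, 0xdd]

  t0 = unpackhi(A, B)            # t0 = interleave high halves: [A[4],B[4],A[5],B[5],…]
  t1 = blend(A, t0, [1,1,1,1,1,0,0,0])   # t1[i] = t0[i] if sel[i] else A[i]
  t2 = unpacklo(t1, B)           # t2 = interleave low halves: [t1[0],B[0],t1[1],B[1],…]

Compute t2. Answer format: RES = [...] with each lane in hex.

RES = [0x74, 0x23, 0x9e, 0x9f, 0xf6, 0xef, 0x9f, 0x4a]

t0 = [0x74, 0x9e, 0xf6, 0x9f, 0x7c, 0x96, 0x8c, 0xdd]
t1 = [0x74, 0x9e, 0xf6, 0x9f, 0x7c, 0xf6, 0x7c, 0x8c]
t2 = [0x74, 0x23, 0x9e, 0x9f, 0xf6, 0xef, 0x9f, 0x4a]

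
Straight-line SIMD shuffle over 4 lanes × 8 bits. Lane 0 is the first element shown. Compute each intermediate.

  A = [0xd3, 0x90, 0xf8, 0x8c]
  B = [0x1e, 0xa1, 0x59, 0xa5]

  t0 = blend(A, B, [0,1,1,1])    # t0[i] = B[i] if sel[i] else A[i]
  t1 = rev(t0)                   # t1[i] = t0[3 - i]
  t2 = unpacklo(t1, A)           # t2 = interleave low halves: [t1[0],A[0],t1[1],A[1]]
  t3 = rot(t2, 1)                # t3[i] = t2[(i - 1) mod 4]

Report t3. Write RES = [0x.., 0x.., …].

  t0: d3 a1 59 a5
  t1: a5 59 a1 d3
  t2: a5 d3 59 90
  t3: 90 a5 d3 59

RES = [ 0x90  0xa5  0xd3  0x59 ]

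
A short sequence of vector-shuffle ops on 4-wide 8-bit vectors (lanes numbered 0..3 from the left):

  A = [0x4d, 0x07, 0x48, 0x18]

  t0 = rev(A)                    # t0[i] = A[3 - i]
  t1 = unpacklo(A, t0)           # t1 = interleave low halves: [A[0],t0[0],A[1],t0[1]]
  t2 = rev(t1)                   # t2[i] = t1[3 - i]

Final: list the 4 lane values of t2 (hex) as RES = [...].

RES = [ 0x48  0x07  0x18  0x4d ]

  t0: 18 48 07 4d
  t1: 4d 18 07 48
  t2: 48 07 18 4d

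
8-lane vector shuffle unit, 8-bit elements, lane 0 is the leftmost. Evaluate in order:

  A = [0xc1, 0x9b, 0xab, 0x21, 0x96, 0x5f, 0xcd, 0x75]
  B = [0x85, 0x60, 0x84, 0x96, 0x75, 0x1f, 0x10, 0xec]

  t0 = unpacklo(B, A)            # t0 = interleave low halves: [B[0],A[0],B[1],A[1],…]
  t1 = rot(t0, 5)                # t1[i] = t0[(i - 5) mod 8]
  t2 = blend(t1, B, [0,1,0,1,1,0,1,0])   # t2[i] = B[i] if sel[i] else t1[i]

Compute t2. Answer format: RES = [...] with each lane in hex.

  t0: 85 c1 60 9b 84 ab 96 21
  t1: 9b 84 ab 96 21 85 c1 60
  t2: 9b 60 ab 96 75 85 10 60

RES = [ 0x9b  0x60  0xab  0x96  0x75  0x85  0x10  0x60 ]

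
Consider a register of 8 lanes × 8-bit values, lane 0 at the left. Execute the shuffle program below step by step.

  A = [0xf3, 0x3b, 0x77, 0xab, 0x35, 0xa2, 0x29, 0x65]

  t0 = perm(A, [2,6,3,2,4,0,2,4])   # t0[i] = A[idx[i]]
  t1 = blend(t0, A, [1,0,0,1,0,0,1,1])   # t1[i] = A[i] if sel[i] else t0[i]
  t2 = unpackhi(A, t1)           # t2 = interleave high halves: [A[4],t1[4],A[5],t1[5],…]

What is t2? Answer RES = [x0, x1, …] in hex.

RES = [ 0x35  0x35  0xa2  0xf3  0x29  0x29  0x65  0x65 ]

→ t0 |77|29|ab|77|35|f3|77|35|
→ t1 |f3|29|ab|ab|35|f3|29|65|
→ t2 |35|35|a2|f3|29|29|65|65|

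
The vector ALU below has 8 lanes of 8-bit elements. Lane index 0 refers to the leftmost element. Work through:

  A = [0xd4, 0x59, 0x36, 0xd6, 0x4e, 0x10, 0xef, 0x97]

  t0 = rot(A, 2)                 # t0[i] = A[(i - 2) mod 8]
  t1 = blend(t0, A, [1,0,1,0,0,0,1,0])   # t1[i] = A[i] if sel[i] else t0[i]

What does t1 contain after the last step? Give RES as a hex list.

t0 = [0xef, 0x97, 0xd4, 0x59, 0x36, 0xd6, 0x4e, 0x10]
t1 = [0xd4, 0x97, 0x36, 0x59, 0x36, 0xd6, 0xef, 0x10]

RES = [ 0xd4  0x97  0x36  0x59  0x36  0xd6  0xef  0x10 ]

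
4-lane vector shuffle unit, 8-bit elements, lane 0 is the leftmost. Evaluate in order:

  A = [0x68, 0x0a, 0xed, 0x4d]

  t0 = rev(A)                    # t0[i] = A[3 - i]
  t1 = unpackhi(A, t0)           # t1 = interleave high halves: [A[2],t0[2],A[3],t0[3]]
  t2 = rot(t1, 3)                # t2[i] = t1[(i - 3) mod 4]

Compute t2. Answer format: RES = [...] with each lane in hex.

t0 = [0x4d, 0xed, 0x0a, 0x68]
t1 = [0xed, 0x0a, 0x4d, 0x68]
t2 = [0x0a, 0x4d, 0x68, 0xed]

RES = [ 0x0a  0x4d  0x68  0xed ]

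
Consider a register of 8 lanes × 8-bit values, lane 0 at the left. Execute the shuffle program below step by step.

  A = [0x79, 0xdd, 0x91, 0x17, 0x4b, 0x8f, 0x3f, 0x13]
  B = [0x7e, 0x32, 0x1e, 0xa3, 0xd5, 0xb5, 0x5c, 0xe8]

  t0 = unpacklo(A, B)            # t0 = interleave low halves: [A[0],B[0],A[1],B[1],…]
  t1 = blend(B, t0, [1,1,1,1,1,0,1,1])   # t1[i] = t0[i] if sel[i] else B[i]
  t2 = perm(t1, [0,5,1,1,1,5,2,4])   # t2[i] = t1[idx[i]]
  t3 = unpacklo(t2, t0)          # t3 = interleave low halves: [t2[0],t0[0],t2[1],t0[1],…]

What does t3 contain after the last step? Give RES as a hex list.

t0 = [0x79, 0x7e, 0xdd, 0x32, 0x91, 0x1e, 0x17, 0xa3]
t1 = [0x79, 0x7e, 0xdd, 0x32, 0x91, 0xb5, 0x17, 0xa3]
t2 = [0x79, 0xb5, 0x7e, 0x7e, 0x7e, 0xb5, 0xdd, 0x91]
t3 = [0x79, 0x79, 0xb5, 0x7e, 0x7e, 0xdd, 0x7e, 0x32]

RES = [0x79, 0x79, 0xb5, 0x7e, 0x7e, 0xdd, 0x7e, 0x32]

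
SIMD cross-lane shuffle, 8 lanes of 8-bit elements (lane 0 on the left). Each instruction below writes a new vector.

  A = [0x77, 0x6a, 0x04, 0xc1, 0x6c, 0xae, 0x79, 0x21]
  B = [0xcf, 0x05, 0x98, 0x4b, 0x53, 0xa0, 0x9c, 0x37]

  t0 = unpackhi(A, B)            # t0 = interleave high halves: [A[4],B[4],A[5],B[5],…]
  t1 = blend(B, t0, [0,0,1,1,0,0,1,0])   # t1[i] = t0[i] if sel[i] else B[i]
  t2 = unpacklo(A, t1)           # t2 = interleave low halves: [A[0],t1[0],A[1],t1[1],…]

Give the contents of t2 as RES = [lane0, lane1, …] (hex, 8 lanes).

  t0: 6c 53 ae a0 79 9c 21 37
  t1: cf 05 ae a0 53 a0 21 37
  t2: 77 cf 6a 05 04 ae c1 a0

RES = [ 0x77  0xcf  0x6a  0x05  0x04  0xae  0xc1  0xa0 ]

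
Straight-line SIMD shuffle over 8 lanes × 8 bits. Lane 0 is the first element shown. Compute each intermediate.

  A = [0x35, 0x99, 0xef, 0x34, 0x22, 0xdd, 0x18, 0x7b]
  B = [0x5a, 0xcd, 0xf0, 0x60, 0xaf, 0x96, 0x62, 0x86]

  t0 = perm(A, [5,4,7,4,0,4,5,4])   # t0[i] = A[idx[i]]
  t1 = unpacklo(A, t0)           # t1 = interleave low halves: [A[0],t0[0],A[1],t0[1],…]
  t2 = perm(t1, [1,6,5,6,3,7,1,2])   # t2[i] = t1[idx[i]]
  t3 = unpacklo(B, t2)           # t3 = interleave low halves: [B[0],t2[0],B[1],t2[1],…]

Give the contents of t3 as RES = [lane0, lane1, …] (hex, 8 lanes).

RES = [ 0x5a  0xdd  0xcd  0x34  0xf0  0x7b  0x60  0x34 ]

→ t0 |dd|22|7b|22|35|22|dd|22|
→ t1 |35|dd|99|22|ef|7b|34|22|
→ t2 |dd|34|7b|34|22|22|dd|99|
→ t3 |5a|dd|cd|34|f0|7b|60|34|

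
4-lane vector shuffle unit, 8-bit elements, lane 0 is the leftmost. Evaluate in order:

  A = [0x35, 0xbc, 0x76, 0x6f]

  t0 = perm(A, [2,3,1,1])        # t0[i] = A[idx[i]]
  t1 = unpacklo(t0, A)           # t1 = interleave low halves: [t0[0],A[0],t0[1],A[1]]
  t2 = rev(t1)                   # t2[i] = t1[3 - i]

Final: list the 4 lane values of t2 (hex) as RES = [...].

RES = [ 0xbc  0x6f  0x35  0x76 ]

t0 = [0x76, 0x6f, 0xbc, 0xbc]
t1 = [0x76, 0x35, 0x6f, 0xbc]
t2 = [0xbc, 0x6f, 0x35, 0x76]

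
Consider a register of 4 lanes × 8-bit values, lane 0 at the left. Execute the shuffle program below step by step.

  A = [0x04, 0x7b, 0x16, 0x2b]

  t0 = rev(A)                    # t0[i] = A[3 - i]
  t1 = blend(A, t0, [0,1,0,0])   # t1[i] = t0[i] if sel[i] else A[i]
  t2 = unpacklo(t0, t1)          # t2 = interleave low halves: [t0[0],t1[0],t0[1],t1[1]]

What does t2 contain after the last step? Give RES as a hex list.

RES = [0x2b, 0x04, 0x16, 0x16]

→ t0 |2b|16|7b|04|
→ t1 |04|16|16|2b|
→ t2 |2b|04|16|16|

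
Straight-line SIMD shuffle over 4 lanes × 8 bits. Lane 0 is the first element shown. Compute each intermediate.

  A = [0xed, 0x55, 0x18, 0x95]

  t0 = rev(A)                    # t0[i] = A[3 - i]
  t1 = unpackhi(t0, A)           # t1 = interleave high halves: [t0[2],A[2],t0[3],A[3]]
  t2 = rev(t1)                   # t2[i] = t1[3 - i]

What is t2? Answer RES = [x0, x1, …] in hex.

→ t0 |95|18|55|ed|
→ t1 |55|18|ed|95|
→ t2 |95|ed|18|55|

RES = [ 0x95  0xed  0x18  0x55 ]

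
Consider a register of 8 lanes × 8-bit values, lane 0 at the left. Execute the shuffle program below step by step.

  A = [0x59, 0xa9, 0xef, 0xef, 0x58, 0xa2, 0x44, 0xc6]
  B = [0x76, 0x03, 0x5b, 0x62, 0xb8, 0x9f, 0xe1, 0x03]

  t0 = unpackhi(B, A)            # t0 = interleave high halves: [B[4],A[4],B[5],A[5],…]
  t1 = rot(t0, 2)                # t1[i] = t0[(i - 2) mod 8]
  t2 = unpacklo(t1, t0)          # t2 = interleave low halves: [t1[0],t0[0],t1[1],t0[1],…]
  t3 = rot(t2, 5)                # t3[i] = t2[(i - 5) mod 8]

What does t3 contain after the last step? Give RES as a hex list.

RES = [ 0x58  0xb8  0x9f  0x58  0xa2  0x03  0xb8  0xc6 ]

  t0: b8 58 9f a2 e1 44 03 c6
  t1: 03 c6 b8 58 9f a2 e1 44
  t2: 03 b8 c6 58 b8 9f 58 a2
  t3: 58 b8 9f 58 a2 03 b8 c6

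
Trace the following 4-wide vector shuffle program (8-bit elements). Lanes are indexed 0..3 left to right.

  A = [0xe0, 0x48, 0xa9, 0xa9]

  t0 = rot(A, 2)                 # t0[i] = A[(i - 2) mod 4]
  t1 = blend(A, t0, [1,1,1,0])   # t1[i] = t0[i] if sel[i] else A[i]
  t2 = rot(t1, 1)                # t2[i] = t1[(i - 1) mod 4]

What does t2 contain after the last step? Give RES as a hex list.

t0 = [0xa9, 0xa9, 0xe0, 0x48]
t1 = [0xa9, 0xa9, 0xe0, 0xa9]
t2 = [0xa9, 0xa9, 0xa9, 0xe0]

RES = [0xa9, 0xa9, 0xa9, 0xe0]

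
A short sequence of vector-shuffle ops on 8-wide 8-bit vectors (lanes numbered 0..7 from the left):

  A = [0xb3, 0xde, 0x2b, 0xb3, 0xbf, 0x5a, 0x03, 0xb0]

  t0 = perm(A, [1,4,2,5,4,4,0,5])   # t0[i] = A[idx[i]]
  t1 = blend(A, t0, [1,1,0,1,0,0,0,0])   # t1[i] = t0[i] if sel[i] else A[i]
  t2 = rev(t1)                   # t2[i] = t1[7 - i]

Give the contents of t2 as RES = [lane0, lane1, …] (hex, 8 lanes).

t0 = [0xde, 0xbf, 0x2b, 0x5a, 0xbf, 0xbf, 0xb3, 0x5a]
t1 = [0xde, 0xbf, 0x2b, 0x5a, 0xbf, 0x5a, 0x03, 0xb0]
t2 = [0xb0, 0x03, 0x5a, 0xbf, 0x5a, 0x2b, 0xbf, 0xde]

RES = [0xb0, 0x03, 0x5a, 0xbf, 0x5a, 0x2b, 0xbf, 0xde]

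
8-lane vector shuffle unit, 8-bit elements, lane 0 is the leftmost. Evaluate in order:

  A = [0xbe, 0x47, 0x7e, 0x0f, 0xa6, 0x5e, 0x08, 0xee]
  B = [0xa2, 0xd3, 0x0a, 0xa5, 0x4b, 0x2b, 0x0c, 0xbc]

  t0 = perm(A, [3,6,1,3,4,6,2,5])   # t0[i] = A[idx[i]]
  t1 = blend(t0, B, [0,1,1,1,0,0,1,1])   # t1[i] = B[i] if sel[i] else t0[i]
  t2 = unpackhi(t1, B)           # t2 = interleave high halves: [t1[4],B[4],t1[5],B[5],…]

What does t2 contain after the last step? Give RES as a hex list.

RES = [0xa6, 0x4b, 0x08, 0x2b, 0x0c, 0x0c, 0xbc, 0xbc]

→ t0 |0f|08|47|0f|a6|08|7e|5e|
→ t1 |0f|d3|0a|a5|a6|08|0c|bc|
→ t2 |a6|4b|08|2b|0c|0c|bc|bc|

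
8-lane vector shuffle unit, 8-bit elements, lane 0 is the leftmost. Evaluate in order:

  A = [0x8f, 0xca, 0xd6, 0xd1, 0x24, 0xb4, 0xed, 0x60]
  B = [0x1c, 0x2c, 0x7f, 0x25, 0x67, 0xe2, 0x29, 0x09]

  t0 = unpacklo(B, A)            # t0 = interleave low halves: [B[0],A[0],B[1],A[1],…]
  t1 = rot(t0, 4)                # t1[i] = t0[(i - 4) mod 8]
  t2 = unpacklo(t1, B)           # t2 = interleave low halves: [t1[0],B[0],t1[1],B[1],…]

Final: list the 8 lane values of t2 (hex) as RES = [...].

RES = [ 0x7f  0x1c  0xd6  0x2c  0x25  0x7f  0xd1  0x25 ]

→ t0 |1c|8f|2c|ca|7f|d6|25|d1|
→ t1 |7f|d6|25|d1|1c|8f|2c|ca|
→ t2 |7f|1c|d6|2c|25|7f|d1|25|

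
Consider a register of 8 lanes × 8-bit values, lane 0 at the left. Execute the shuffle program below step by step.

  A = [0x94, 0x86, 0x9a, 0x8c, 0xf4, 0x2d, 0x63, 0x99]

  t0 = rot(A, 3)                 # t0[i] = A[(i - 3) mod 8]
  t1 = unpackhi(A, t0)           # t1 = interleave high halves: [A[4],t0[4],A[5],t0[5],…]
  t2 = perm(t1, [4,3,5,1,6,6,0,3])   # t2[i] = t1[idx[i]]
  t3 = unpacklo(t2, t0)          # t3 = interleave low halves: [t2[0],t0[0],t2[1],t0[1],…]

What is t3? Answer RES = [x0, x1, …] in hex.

RES = [0x63, 0x2d, 0x9a, 0x63, 0x8c, 0x99, 0x86, 0x94]

→ t0 |2d|63|99|94|86|9a|8c|f4|
→ t1 |f4|86|2d|9a|63|8c|99|f4|
→ t2 |63|9a|8c|86|99|99|f4|9a|
→ t3 |63|2d|9a|63|8c|99|86|94|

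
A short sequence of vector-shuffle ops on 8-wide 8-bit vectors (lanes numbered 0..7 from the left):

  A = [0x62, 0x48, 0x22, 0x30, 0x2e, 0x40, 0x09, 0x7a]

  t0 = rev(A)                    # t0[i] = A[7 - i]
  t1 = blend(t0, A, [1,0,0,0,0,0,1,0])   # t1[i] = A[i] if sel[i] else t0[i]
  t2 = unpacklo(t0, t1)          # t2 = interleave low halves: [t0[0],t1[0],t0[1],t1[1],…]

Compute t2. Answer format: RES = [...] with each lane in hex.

RES = [ 0x7a  0x62  0x09  0x09  0x40  0x40  0x2e  0x2e ]

→ t0 |7a|09|40|2e|30|22|48|62|
→ t1 |62|09|40|2e|30|22|09|62|
→ t2 |7a|62|09|09|40|40|2e|2e|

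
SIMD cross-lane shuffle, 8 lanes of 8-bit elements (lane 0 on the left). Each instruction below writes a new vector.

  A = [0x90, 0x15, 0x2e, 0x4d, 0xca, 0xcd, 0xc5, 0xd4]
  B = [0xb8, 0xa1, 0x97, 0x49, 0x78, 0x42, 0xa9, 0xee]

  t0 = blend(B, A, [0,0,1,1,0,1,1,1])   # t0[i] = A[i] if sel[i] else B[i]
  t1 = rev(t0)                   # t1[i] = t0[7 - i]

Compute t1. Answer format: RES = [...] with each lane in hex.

t0 = [0xb8, 0xa1, 0x2e, 0x4d, 0x78, 0xcd, 0xc5, 0xd4]
t1 = [0xd4, 0xc5, 0xcd, 0x78, 0x4d, 0x2e, 0xa1, 0xb8]

RES = [ 0xd4  0xc5  0xcd  0x78  0x4d  0x2e  0xa1  0xb8 ]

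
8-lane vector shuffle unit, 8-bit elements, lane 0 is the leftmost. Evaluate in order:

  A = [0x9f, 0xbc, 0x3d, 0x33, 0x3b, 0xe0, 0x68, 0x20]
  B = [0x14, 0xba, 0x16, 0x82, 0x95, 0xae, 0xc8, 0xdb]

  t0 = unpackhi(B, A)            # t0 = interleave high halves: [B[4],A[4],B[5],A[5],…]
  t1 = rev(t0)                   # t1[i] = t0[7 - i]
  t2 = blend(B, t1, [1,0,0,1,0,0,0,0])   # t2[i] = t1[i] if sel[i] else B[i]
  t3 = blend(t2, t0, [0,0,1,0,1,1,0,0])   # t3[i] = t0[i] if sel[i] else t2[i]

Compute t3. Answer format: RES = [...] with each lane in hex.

t0 = [0x95, 0x3b, 0xae, 0xe0, 0xc8, 0x68, 0xdb, 0x20]
t1 = [0x20, 0xdb, 0x68, 0xc8, 0xe0, 0xae, 0x3b, 0x95]
t2 = [0x20, 0xba, 0x16, 0xc8, 0x95, 0xae, 0xc8, 0xdb]
t3 = [0x20, 0xba, 0xae, 0xc8, 0xc8, 0x68, 0xc8, 0xdb]

RES = [0x20, 0xba, 0xae, 0xc8, 0xc8, 0x68, 0xc8, 0xdb]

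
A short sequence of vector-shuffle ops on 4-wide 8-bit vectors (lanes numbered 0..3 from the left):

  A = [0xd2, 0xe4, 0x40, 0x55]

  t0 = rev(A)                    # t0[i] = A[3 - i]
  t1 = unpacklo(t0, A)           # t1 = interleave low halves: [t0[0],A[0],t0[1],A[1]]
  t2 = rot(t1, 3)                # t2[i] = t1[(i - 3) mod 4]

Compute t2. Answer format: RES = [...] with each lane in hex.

RES = [0xd2, 0x40, 0xe4, 0x55]

→ t0 |55|40|e4|d2|
→ t1 |55|d2|40|e4|
→ t2 |d2|40|e4|55|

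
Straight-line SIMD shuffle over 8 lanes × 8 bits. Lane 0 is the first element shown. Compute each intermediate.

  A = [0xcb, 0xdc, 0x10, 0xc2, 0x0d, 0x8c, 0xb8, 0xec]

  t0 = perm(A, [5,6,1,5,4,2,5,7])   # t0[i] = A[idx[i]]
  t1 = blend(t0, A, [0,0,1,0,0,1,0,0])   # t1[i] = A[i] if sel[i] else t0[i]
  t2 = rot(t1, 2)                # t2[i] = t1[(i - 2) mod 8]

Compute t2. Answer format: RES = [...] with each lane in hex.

  t0: 8c b8 dc 8c 0d 10 8c ec
  t1: 8c b8 10 8c 0d 8c 8c ec
  t2: 8c ec 8c b8 10 8c 0d 8c

RES = [0x8c, 0xec, 0x8c, 0xb8, 0x10, 0x8c, 0x0d, 0x8c]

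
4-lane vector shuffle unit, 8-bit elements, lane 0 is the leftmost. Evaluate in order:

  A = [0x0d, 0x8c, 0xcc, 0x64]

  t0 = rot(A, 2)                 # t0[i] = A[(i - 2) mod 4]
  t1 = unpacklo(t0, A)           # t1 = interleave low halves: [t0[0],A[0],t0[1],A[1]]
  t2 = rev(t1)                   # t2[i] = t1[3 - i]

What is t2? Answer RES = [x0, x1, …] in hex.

→ t0 |cc|64|0d|8c|
→ t1 |cc|0d|64|8c|
→ t2 |8c|64|0d|cc|

RES = [0x8c, 0x64, 0x0d, 0xcc]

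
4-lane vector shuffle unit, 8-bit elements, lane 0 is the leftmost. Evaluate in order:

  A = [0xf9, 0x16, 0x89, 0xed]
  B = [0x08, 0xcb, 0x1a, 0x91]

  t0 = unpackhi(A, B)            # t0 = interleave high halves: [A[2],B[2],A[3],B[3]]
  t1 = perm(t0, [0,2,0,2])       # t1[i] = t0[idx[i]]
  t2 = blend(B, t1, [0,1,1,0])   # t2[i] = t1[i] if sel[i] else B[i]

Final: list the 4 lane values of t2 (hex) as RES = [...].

  t0: 89 1a ed 91
  t1: 89 ed 89 ed
  t2: 08 ed 89 91

RES = [0x08, 0xed, 0x89, 0x91]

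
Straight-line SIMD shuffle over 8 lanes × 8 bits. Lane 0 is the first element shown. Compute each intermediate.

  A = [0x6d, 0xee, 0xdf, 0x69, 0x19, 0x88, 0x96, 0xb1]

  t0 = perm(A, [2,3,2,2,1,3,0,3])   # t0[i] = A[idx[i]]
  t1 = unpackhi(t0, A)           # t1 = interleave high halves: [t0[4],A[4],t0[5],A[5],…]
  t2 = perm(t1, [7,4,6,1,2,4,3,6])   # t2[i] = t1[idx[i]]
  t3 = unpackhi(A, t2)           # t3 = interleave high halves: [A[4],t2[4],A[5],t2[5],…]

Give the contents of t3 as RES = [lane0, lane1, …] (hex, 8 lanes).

RES = [ 0x19  0x69  0x88  0x6d  0x96  0x88  0xb1  0x69 ]

t0 = [0xdf, 0x69, 0xdf, 0xdf, 0xee, 0x69, 0x6d, 0x69]
t1 = [0xee, 0x19, 0x69, 0x88, 0x6d, 0x96, 0x69, 0xb1]
t2 = [0xb1, 0x6d, 0x69, 0x19, 0x69, 0x6d, 0x88, 0x69]
t3 = [0x19, 0x69, 0x88, 0x6d, 0x96, 0x88, 0xb1, 0x69]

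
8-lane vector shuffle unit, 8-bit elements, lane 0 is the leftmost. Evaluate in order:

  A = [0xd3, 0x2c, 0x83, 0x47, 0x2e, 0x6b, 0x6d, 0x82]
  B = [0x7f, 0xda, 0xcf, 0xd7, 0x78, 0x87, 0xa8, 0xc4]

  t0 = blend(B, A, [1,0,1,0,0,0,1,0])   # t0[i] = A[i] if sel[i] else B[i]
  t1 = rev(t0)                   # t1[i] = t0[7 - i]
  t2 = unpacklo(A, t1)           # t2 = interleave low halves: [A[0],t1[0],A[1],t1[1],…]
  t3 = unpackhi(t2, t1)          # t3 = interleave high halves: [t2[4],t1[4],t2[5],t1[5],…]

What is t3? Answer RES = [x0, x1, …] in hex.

  t0: d3 da 83 d7 78 87 6d c4
  t1: c4 6d 87 78 d7 83 da d3
  t2: d3 c4 2c 6d 83 87 47 78
  t3: 83 d7 87 83 47 da 78 d3

RES = [ 0x83  0xd7  0x87  0x83  0x47  0xda  0x78  0xd3 ]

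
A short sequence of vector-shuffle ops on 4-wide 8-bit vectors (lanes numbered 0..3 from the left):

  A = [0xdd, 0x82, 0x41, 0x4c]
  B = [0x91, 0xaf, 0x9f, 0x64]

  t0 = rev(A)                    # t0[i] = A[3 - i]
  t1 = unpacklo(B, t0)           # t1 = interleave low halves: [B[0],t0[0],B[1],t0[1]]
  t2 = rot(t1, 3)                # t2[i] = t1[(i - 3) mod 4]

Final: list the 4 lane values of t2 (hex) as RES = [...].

  t0: 4c 41 82 dd
  t1: 91 4c af 41
  t2: 4c af 41 91

RES = [0x4c, 0xaf, 0x41, 0x91]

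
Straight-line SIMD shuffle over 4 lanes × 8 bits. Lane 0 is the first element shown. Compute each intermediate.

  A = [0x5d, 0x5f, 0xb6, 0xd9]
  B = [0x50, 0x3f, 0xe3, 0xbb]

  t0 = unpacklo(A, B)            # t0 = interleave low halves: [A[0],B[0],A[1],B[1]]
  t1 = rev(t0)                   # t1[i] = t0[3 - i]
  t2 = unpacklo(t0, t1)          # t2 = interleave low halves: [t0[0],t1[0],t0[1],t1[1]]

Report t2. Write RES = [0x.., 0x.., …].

RES = [ 0x5d  0x3f  0x50  0x5f ]

→ t0 |5d|50|5f|3f|
→ t1 |3f|5f|50|5d|
→ t2 |5d|3f|50|5f|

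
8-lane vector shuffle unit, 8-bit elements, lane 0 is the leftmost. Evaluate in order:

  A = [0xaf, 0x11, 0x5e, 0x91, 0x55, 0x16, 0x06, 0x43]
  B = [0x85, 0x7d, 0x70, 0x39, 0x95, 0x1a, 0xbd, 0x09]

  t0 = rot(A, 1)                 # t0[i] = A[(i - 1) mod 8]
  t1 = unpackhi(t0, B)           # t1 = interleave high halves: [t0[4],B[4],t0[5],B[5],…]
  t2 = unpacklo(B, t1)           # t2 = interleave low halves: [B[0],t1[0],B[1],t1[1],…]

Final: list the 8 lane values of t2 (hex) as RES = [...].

t0 = [0x43, 0xaf, 0x11, 0x5e, 0x91, 0x55, 0x16, 0x06]
t1 = [0x91, 0x95, 0x55, 0x1a, 0x16, 0xbd, 0x06, 0x09]
t2 = [0x85, 0x91, 0x7d, 0x95, 0x70, 0x55, 0x39, 0x1a]

RES = [ 0x85  0x91  0x7d  0x95  0x70  0x55  0x39  0x1a ]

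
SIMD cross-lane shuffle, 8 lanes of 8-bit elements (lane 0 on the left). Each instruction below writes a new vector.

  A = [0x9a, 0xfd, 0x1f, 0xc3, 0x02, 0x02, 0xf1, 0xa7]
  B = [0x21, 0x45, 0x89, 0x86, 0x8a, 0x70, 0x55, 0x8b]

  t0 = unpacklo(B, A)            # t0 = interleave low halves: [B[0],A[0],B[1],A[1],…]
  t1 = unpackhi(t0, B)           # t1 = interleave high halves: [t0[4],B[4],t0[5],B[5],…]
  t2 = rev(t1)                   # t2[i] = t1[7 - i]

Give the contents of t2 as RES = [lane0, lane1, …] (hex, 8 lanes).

RES = [0x8b, 0xc3, 0x55, 0x86, 0x70, 0x1f, 0x8a, 0x89]

→ t0 |21|9a|45|fd|89|1f|86|c3|
→ t1 |89|8a|1f|70|86|55|c3|8b|
→ t2 |8b|c3|55|86|70|1f|8a|89|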